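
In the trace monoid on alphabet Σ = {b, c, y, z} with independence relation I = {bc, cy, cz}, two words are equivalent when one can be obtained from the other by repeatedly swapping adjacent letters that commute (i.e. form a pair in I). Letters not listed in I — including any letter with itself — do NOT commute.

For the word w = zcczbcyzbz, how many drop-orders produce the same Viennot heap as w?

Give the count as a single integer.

120

drop 0:z onto floor
drop 1:c onto floor
drop 2:c onto {1:c}
drop 3:z onto {0:z}
drop 4:b onto {3:z}
drop 5:c onto {2:c}
drop 6:y onto {4:b}
drop 7:z onto {6:y}
drop 8:b onto {7:z}
drop 9:z onto {8:b}
ground layer = {0:z, 1:c}
drop-orders for the pieces not yet dropped (sum over which currently-grounded one goes next):
  1 to go: {5} 1  {9} 1
  2 to go: {2,5} 1  {5,9} 2  {8,9} 1
  3 to go: {1,2,5} 1  {2,5,9} 3  {5,8,9} 3  {7,8,9} 1
  4 to go: {1,2,5,9} 4  {2,5,8,9} 6  {5,7,8,9} 4  {6,7,8,9} 1
  5 to go: {1,2,5,8,9} 10  {2,5,7,8,9} 10  {4,6,7,8,9} 1  {5,6,7,8,9} 5
  6 to go: {1,2,5,7,8,9} 20  {2,5,6,7,8,9} 15  {3,4,6,7,8,9} 1  {4,5,6,7,8,9} 6
  7 to go: {0,3,4,6,7,8,9} 1  {1,2,5,6,7,8,9} 35  {2,4,5,6,7,8,9} 21  {3,4,5,6,7,8,9} 7
  8 to go: {0,3,4,5,6,7,8,9} 8  {1,2,4,5,6,7,8,9} 56  {2,3,4,5,6,7,8,9} 28
  if 0:z drops first: 84 orders
  if 1:c drops first: 36 orders
heap linearizations: 120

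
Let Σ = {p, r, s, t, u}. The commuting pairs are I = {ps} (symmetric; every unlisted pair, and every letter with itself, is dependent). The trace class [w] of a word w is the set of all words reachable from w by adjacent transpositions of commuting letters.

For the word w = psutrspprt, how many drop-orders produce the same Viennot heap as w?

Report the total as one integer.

piece 0:p — minimal
piece 1:s — minimal
piece 2:u rests on {0:p, 1:s}
piece 3:t rests on {2:u}
piece 4:r rests on {3:t}
piece 5:s rests on {4:r}
piece 6:p rests on {4:r}
piece 7:p rests on {6:p}
piece 8:r rests on {5:s, 7:p}
piece 9:t rests on {8:r}
minimal pieces: {0:p, 1:s}
ways to finish when only these pieces remain (= sum over removing one remaining piece with nothing left below it):
  1 left: {9}→1
  2 left: {8,9}→1
  3 left: {5,8,9}→1  {7,8,9}→1
  4 left: {5,7,8,9}→2  {6,7,8,9}→1
  5 left: {5,6,7,8,9}→3
  6 left: {4,5,6,7,8,9}→3
  7 left: {3,4,5,6,7,8,9}→3
  8 left: {2,3,4,5,6,7,8,9}→3
  placing 0:p first → 3 extensions
  placing 1:s first → 3 extensions
total linear extensions = 6

6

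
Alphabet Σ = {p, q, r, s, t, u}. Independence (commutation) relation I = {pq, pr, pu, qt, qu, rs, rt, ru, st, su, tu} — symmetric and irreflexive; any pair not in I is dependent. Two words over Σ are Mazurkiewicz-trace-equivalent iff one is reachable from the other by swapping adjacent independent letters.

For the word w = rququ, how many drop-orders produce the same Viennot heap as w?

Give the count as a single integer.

drop 0:r onto floor
drop 1:q onto {0:r}
drop 2:u onto floor
drop 3:q onto {1:q}
drop 4:u onto {2:u}
ground layer = {0:r, 2:u}
drop-orders for the pieces not yet dropped (sum over which currently-grounded one goes next):
  1 to go: {3} 1  {4} 1
  2 to go: {1,3} 1  {2,4} 1  {3,4} 2
  3 to go: {0,1,3} 1  {1,3,4} 3  {2,3,4} 3
  if 0:r drops first: 6 orders
  if 2:u drops first: 4 orders
heap linearizations: 10

10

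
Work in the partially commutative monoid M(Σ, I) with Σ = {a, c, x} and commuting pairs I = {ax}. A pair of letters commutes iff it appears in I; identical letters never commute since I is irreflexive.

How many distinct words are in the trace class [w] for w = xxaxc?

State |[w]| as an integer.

0(x) covers ∅
1(x) covers 0:x
2(a) covers ∅
3(x) covers 1:x
4(c) covers 2:a, 3:x
floor of heap: 0:x, 2:a
completions by unplaced set U, small U first (add the entries for U minus each lowest piece of U):
  |U|=1: {4}:1
  |U|=2: {2,4}:1  {3,4}:1
  |U|=3: {1,3,4}:1  {2,3,4}:2
  start at 0(x): 3
  start at 2(a): 1
sum over floor = 4

4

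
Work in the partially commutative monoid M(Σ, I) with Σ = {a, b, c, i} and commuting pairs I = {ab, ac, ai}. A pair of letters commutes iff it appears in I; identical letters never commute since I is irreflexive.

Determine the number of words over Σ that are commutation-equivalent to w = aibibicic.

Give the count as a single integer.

9

drop 0:a onto floor
drop 1:i onto floor
drop 2:b onto {1:i}
drop 3:i onto {2:b}
drop 4:b onto {3:i}
drop 5:i onto {4:b}
drop 6:c onto {5:i}
drop 7:i onto {6:c}
drop 8:c onto {7:i}
ground layer = {0:a, 1:i}
drop-orders for the pieces not yet dropped (sum over which currently-grounded one goes next):
  1 to go: {0} 1  {8} 1
  2 to go: {0,8} 2  {7,8} 1
  3 to go: {0,7,8} 3  {6,7,8} 1
  4 to go: {0,6,7,8} 4  {5,6,7,8} 1
  5 to go: {0,5,6,7,8} 5  {4,5,6,7,8} 1
  6 to go: {0,4,5,6,7,8} 6  {3,4,5,6,7,8} 1
  7 to go: {0,3,4,5,6,7,8} 7  {2,3,4,5,6,7,8} 1
  if 0:a drops first: 1 orders
  if 1:i drops first: 8 orders
heap linearizations: 9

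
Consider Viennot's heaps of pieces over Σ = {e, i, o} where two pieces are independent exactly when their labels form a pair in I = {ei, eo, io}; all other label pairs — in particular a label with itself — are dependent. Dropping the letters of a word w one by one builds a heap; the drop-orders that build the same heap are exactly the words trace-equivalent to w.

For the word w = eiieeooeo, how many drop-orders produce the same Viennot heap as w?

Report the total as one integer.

0(e) covers ∅
1(i) covers ∅
2(i) covers 1:i
3(e) covers 0:e
4(e) covers 3:e
5(o) covers ∅
6(o) covers 5:o
7(e) covers 4:e
8(o) covers 6:o
floor of heap: 0:e, 1:i, 5:o
completions by unplaced set U, small U first (add the entries for U minus each lowest piece of U):
  |U|=1: {2}:1  {7}:1  {8}:1
  |U|=2: {1,2}:1  {2,7}:2  {2,8}:2  {4,7}:1  {6,8}:1  {7,8}:2
  |U|=3: {1,2,7}:3  {1,2,8}:3  {2,4,7}:3  {2,6,8}:3  {2,7,8}:6  {3,4,7}:1  {4,7,8}:3  {5,6,8}:1  {6,7,8}:3
  |U|=4: {0,3,4,7}:1  {1,2,4,7}:6  {1,2,6,8}:6  {1,2,7,8}:12  {2,3,4,7}:4  {2,4,7,8}:12  {2,5,6,8}:4  {2,6,7,8}:12  {3,4,7,8}:4  {4,6,7,8}:6  {5,6,7,8}:4
  |U|=5: {0,2,3,4,7}:5  {0,3,4,7,8}:5  {1,2,3,4,7}:10  {1,2,4,7,8}:30  {1,2,5,6,8}:10  {1,2,6,7,8}:30  {2,3,4,7,8}:20  {2,4,6,7,8}:30  {2,5,6,7,8}:20  {3,4,6,7,8}:10  {4,5,6,7,8}:10
  |U|=6: {0,1,2,3,4,7}:15  {0,2,3,4,7,8}:30  {0,3,4,6,7,8}:15  {1,2,3,4,7,8}:60  {1,2,4,6,7,8}:90  {1,2,5,6,7,8}:60  {2,3,4,6,7,8}:60  {2,4,5,6,7,8}:60  {3,4,5,6,7,8}:20
  |U|=7: {0,1,2,3,4,7,8}:105  {0,2,3,4,6,7,8}:105  {0,3,4,5,6,7,8}:35  {1,2,3,4,6,7,8}:210  {1,2,4,5,6,7,8}:210  {2,3,4,5,6,7,8}:140
  start at 0(e): 560
  start at 1(i): 280
  start at 5(o): 420
sum over floor = 1260

1260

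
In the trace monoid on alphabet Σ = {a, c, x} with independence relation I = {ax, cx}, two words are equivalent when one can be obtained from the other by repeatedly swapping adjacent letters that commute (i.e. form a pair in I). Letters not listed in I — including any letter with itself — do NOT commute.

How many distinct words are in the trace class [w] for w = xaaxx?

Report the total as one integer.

drop 0:x onto floor
drop 1:a onto floor
drop 2:a onto {1:a}
drop 3:x onto {0:x}
drop 4:x onto {3:x}
ground layer = {0:x, 1:a}
drop-orders for the pieces not yet dropped (sum over which currently-grounded one goes next):
  1 to go: {2} 1  {4} 1
  2 to go: {1,2} 1  {2,4} 2  {3,4} 1
  3 to go: {0,3,4} 1  {1,2,4} 3  {2,3,4} 3
  if 0:x drops first: 6 orders
  if 1:a drops first: 4 orders
heap linearizations: 10

10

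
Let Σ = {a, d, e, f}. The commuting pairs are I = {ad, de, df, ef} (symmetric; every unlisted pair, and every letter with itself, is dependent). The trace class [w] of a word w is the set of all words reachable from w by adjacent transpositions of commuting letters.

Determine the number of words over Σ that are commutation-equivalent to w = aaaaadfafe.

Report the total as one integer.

piece 0:a — minimal
piece 1:a rests on {0:a}
piece 2:a rests on {1:a}
piece 3:a rests on {2:a}
piece 4:a rests on {3:a}
piece 5:d — minimal
piece 6:f rests on {4:a}
piece 7:a rests on {6:f}
piece 8:f rests on {7:a}
piece 9:e rests on {7:a}
minimal pieces: {0:a, 5:d}
ways to finish when only these pieces remain (= sum over removing one remaining piece with nothing left below it):
  1 left: {5}→1  {8}→1  {9}→1
  2 left: {5,8}→2  {5,9}→2  {8,9}→2
  3 left: {5,8,9}→6  {7,8,9}→2
  4 left: {5,7,8,9}→8  {6,7,8,9}→2
  5 left: {4,6,7,8,9}→2  {5,6,7,8,9}→10
  6 left: {3,4,6,7,8,9}→2  {4,5,6,7,8,9}→12
  7 left: {2,3,4,6,7,8,9}→2  {3,4,5,6,7,8,9}→14
  8 left: {1,2,3,4,6,7,8,9}→2  {2,3,4,5,6,7,8,9}→16
  placing 0:a first → 18 extensions
  placing 5:d first → 2 extensions
total linear extensions = 20

20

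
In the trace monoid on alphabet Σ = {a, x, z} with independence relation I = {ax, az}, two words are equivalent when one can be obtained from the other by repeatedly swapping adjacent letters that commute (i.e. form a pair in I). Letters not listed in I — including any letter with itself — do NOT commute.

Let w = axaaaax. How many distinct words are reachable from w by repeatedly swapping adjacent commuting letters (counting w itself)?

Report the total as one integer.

21

#0=a has no predecessor
#1=x has no predecessor
#2=a depends on [0:a]
#3=a depends on [2:a]
#4=a depends on [3:a]
#5=a depends on [4:a]
#6=x depends on [1:x]
sources: [0:a, 1:x]
N(rest) = Σ N(rest − s) over sources s of rest; N(one piece) = 1:
  size 1 → [5]=1  [6]=1
  size 2 → [1,6]=1  [4,5]=1  [5,6]=2
  size 3 → [1,5,6]=3  [3,4,5]=1  [4,5,6]=3
  size 4 → [1,4,5,6]=6  [2,3,4,5]=1  [3,4,5,6]=4
  size 5 → [0,2,3,4,5]=1  [1,3,4,5,6]=10  [2,3,4,5,6]=5
  first=0(a) contributes 15
  first=1(x) contributes 6
|[w]| = 21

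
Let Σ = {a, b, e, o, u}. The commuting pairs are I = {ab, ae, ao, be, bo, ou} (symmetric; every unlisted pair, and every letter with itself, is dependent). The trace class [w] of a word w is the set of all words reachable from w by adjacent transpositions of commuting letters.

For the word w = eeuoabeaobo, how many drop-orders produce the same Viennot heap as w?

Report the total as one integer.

630

piece 0:e — minimal
piece 1:e rests on {0:e}
piece 2:u rests on {1:e}
piece 3:o rests on {1:e}
piece 4:a rests on {2:u}
piece 5:b rests on {2:u}
piece 6:e rests on {2:u, 3:o}
piece 7:a rests on {4:a}
piece 8:o rests on {6:e}
piece 9:b rests on {5:b}
piece 10:o rests on {8:o}
minimal pieces: {0:e}
ways to finish when only these pieces remain (= sum over removing one remaining piece with nothing left below it):
  1 left: {7}→1  {9}→1  {10}→1
  2 left: {4,7}→1  {5,9}→1  {7,9}→2  {7,10}→2  {8,10}→1  {9,10}→2
  3 left: {4,7,9}→3  {4,7,10}→3  {5,7,9}→3  {5,9,10}→3  {6,8,10}→1  {7,8,10}→3  {7,9,10}→6  {8,9,10}→3
  4 left: {3,6,8,10}→1  {4,5,7,9}→6  {4,7,8,10}→6  {4,7,9,10}→12  {5,7,9,10}→12  {5,8,9,10}→6  {6,7,8,10}→4  {6,8,9,10}→4  {7,8,9,10}→12
  5 left: {3,6,7,8,10}→5  {3,6,8,9,10}→5  {4,5,7,9,10}→30  {4,6,7,8,10}→10  {4,7,8,9,10}→30  {5,6,8,9,10}→10  {5,7,8,9,10}→30  {6,7,8,9,10}→20
  6 left: {3,4,6,7,8,10}→15  {3,5,6,8,9,10}→15  {3,6,7,8,9,10}→30  {4,5,7,8,9,10}→90  {4,6,7,8,9,10}→60  {5,6,7,8,9,10}→60
  7 left: {3,4,6,7,8,9,10}→105  {3,5,6,7,8,9,10}→105  {4,5,6,7,8,9,10}→210
  8 left: {2,4,5,6,7,8,9,10}→210  {3,4,5,6,7,8,9,10}→420
  9 left: {2,3,4,5,6,7,8,9,10}→630
  placing 0:e first → 630 extensions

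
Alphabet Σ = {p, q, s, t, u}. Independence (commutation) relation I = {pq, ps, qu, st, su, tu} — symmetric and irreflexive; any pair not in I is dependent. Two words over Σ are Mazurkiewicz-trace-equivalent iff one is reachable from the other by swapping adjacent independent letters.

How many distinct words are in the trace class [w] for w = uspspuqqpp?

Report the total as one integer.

210

#0=u has no predecessor
#1=s has no predecessor
#2=p depends on [0:u]
#3=s depends on [1:s]
#4=p depends on [2:p]
#5=u depends on [4:p]
#6=q depends on [3:s]
#7=q depends on [6:q]
#8=p depends on [5:u]
#9=p depends on [8:p]
sources: [0:u, 1:s]
N(rest) = Σ N(rest − s) over sources s of rest; N(one piece) = 1:
  size 1 → [7]=1  [9]=1
  size 2 → [6,7]=1  [7,9]=2  [8,9]=1
  size 3 → [3,6,7]=1  [5,8,9]=1  [6,7,9]=3  [7,8,9]=3
  size 4 → [1,3,6,7]=1  [3,6,7,9]=4  [4,5,8,9]=1  [5,7,8,9]=4  [6,7,8,9]=6
  size 5 → [1,3,6,7,9]=5  [2,4,5,8,9]=1  [3,6,7,8,9]=10  [4,5,7,8,9]=5  [5,6,7,8,9]=10
  size 6 → [0,2,4,5,8,9]=1  [1,3,6,7,8,9]=15  [2,4,5,7,8,9]=6  [3,5,6,7,8,9]=20  [4,5,6,7,8,9]=15
  size 7 → [0,2,4,5,7,8,9]=7  [1,3,5,6,7,8,9]=35  [2,4,5,6,7,8,9]=21  [3,4,5,6,7,8,9]=35
  size 8 → [0,2,4,5,6,7,8,9]=28  [1,3,4,5,6,7,8,9]=70  [2,3,4,5,6,7,8,9]=56
  first=0(u) contributes 126
  first=1(s) contributes 84
|[w]| = 210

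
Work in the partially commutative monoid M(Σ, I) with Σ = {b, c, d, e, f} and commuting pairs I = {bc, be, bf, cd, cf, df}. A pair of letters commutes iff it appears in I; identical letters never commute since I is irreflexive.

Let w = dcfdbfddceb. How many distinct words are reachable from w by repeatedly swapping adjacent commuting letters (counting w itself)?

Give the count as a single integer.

#0=d has no predecessor
#1=c has no predecessor
#2=f has no predecessor
#3=d depends on [0:d]
#4=b depends on [3:d]
#5=f depends on [2:f]
#6=d depends on [4:b]
#7=d depends on [6:d]
#8=c depends on [1:c]
#9=e depends on [5:f, 7:d, 8:c]
#10=b depends on [7:d]
sources: [0:d, 1:c, 2:f]
N(rest) = Σ N(rest − s) over sources s of rest; N(one piece) = 1:
  size 1 → [9]=1  [10]=1
  size 2 → [5,9]=1  [8,9]=1  [9,10]=2
  size 3 → [1,8,9]=1  [2,5,9]=1  [5,8,9]=2  [5,9,10]=3  [7,9,10]=2  [8,9,10]=3
  size 4 → [1,5,8,9]=3  [1,8,9,10]=4  [2,5,8,9]=3  [2,5,9,10]=4  [5,7,9,10]=5  [5,8,9,10]=8  [6,7,9,10]=2  [7,8,9,10]=5
  size 5 → [1,2,5,8,9]=6  [1,5,8,9,10]=15  [1,7,8,9,10]=9  [2,5,7,9,10]=9  [2,5,8,9,10]=15  [4,6,7,9,10]=2  [5,6,7,9,10]=7  [5,7,8,9,10]=18  [6,7,8,9,10]=7
  size 6 → [1,2,5,8,9,10]=36  [1,5,7,8,9,10]=42  [1,6,7,8,9,10]=16  [2,5,6,7,9,10]=16  [2,5,7,8,9,10]=42  [3,4,6,7,9,10]=2  [4,5,6,7,9,10]=9  [4,6,7,8,9,10]=9  [5,6,7,8,9,10]=32
  size 7 → [0,3,4,6,7,9,10]=2  [1,2,5,7,8,9,10]=120  [1,4,6,7,8,9,10]=25  [1,5,6,7,8,9,10]=90  [2,4,5,6,7,9,10]=25  [2,5,6,7,8,9,10]=90  [3,4,5,6,7,9,10]=11  [3,4,6,7,8,9,10]=11  [4,5,6,7,8,9,10]=50
  size 8 → [0,3,4,5,6,7,9,10]=13  [0,3,4,6,7,8,9,10]=13  [1,2,5,6,7,8,9,10]=300  [1,3,4,6,7,8,9,10]=36  [1,4,5,6,7,8,9,10]=165  [2,3,4,5,6,7,9,10]=36  [2,4,5,6,7,8,9,10]=165  [3,4,5,6,7,8,9,10]=72
  size 9 → [0,1,3,4,6,7,8,9,10]=49  [0,2,3,4,5,6,7,9,10]=49  [0,3,4,5,6,7,8,9,10]=98  [1,2,4,5,6,7,8,9,10]=630  [1,3,4,5,6,7,8,9,10]=273  [2,3,4,5,6,7,8,9,10]=273
  first=0(d) contributes 1176
  first=1(c) contributes 420
  first=2(f) contributes 420
|[w]| = 2016

2016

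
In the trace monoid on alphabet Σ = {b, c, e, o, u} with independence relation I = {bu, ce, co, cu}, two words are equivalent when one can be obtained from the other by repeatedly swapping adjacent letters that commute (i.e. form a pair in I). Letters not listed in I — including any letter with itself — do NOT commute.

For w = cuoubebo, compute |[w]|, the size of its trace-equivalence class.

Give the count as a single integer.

drop 0:c onto floor
drop 1:u onto floor
drop 2:o onto {1:u}
drop 3:u onto {2:o}
drop 4:b onto {0:c, 2:o}
drop 5:e onto {3:u, 4:b}
drop 6:b onto {5:e}
drop 7:o onto {6:b}
ground layer = {0:c, 1:u}
drop-orders for the pieces not yet dropped (sum over which currently-grounded one goes next):
  1 to go: {7} 1
  2 to go: {6,7} 1
  3 to go: {5,6,7} 1
  4 to go: {3,5,6,7} 1  {4,5,6,7} 1
  5 to go: {0,4,5,6,7} 1  {3,4,5,6,7} 2
  6 to go: {0,3,4,5,6,7} 3  {2,3,4,5,6,7} 2
  if 0:c drops first: 2 orders
  if 1:u drops first: 5 orders
heap linearizations: 7

7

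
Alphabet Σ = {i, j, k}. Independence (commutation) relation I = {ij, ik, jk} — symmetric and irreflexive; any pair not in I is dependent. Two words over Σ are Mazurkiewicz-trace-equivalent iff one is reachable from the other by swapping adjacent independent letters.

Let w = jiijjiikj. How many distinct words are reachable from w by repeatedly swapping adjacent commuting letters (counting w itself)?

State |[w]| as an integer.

630

drop 0:j onto floor
drop 1:i onto floor
drop 2:i onto {1:i}
drop 3:j onto {0:j}
drop 4:j onto {3:j}
drop 5:i onto {2:i}
drop 6:i onto {5:i}
drop 7:k onto floor
drop 8:j onto {4:j}
ground layer = {0:j, 1:i, 7:k}
drop-orders for the pieces not yet dropped (sum over which currently-grounded one goes next):
  1 to go: {6} 1  {7} 1  {8} 1
  2 to go: {4,8} 1  {5,6} 1  {6,7} 2  {6,8} 2  {7,8} 2
  3 to go: {2,5,6} 1  {3,4,8} 1  {4,6,8} 3  {4,7,8} 3  {5,6,7} 3  {5,6,8} 3  {6,7,8} 6
  4 to go: {0,3,4,8} 1  {1,2,5,6} 1  {2,5,6,7} 4  {2,5,6,8} 4  {3,4,6,8} 4  {3,4,7,8} 4  {4,5,6,8} 6  {4,6,7,8} 12  {5,6,7,8} 12
  5 to go: {0,3,4,6,8} 5  {0,3,4,7,8} 5  {1,2,5,6,7} 5  {1,2,5,6,8} 5  {2,4,5,6,8} 10  {2,5,6,7,8} 20  {3,4,5,6,8} 10  {3,4,6,7,8} 20  {4,5,6,7,8} 30
  6 to go: {0,3,4,5,6,8} 15  {0,3,4,6,7,8} 30  {1,2,4,5,6,8} 15  {1,2,5,6,7,8} 30  {2,3,4,5,6,8} 20  {2,4,5,6,7,8} 60  {3,4,5,6,7,8} 60
  7 to go: {0,2,3,4,5,6,8} 35  {0,3,4,5,6,7,8} 105  {1,2,3,4,5,6,8} 35  {1,2,4,5,6,7,8} 105  {2,3,4,5,6,7,8} 140
  if 0:j drops first: 280 orders
  if 1:i drops first: 280 orders
  if 7:k drops first: 70 orders
heap linearizations: 630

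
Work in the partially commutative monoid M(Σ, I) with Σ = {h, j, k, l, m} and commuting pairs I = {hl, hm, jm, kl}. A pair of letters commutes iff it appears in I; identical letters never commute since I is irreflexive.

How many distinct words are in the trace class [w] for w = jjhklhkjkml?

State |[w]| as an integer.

#0=j has no predecessor
#1=j depends on [0:j]
#2=h depends on [1:j]
#3=k depends on [2:h]
#4=l depends on [1:j]
#5=h depends on [3:k]
#6=k depends on [5:h]
#7=j depends on [4:l, 6:k]
#8=k depends on [7:j]
#9=m depends on [8:k]
#10=l depends on [9:m]
sources: [0:j]
N(rest) = Σ N(rest − s) over sources s of rest; N(one piece) = 1:
  size 1 → [10]=1
  size 2 → [9,10]=1
  size 3 → [8,9,10]=1
  size 4 → [7,8,9,10]=1
  size 5 → [4,7,8,9,10]=1  [6,7,8,9,10]=1
  size 6 → [4,6,7,8,9,10]=2  [5,6,7,8,9,10]=1
  size 7 → [3,5,6,7,8,9,10]=1  [4,5,6,7,8,9,10]=3
  size 8 → [2,3,5,6,7,8,9,10]=1  [3,4,5,6,7,8,9,10]=4
  size 9 → [2,3,4,5,6,7,8,9,10]=5
  first=0(j) contributes 5

5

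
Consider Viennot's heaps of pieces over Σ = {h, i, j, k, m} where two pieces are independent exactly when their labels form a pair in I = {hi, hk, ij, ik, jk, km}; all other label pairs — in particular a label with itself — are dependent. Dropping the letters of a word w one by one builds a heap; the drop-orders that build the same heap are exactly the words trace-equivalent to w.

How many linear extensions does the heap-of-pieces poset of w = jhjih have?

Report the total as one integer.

5

drop 0:j onto floor
drop 1:h onto {0:j}
drop 2:j onto {1:h}
drop 3:i onto floor
drop 4:h onto {2:j}
ground layer = {0:j, 3:i}
drop-orders for the pieces not yet dropped (sum over which currently-grounded one goes next):
  1 to go: {3} 1  {4} 1
  2 to go: {2,4} 1  {3,4} 2
  3 to go: {1,2,4} 1  {2,3,4} 3
  if 0:j drops first: 4 orders
  if 3:i drops first: 1 orders
heap linearizations: 5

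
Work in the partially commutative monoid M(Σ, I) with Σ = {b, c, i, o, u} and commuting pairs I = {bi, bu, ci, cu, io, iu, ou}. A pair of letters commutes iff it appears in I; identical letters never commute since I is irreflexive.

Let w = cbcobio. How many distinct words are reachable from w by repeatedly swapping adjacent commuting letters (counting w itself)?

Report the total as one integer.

7

piece 0:c — minimal
piece 1:b rests on {0:c}
piece 2:c rests on {1:b}
piece 3:o rests on {2:c}
piece 4:b rests on {3:o}
piece 5:i — minimal
piece 6:o rests on {4:b}
minimal pieces: {0:c, 5:i}
ways to finish when only these pieces remain (= sum over removing one remaining piece with nothing left below it):
  1 left: {5}→1  {6}→1
  2 left: {4,6}→1  {5,6}→2
  3 left: {3,4,6}→1  {4,5,6}→3
  4 left: {2,3,4,6}→1  {3,4,5,6}→4
  5 left: {1,2,3,4,6}→1  {2,3,4,5,6}→5
  placing 0:c first → 6 extensions
  placing 5:i first → 1 extensions
total linear extensions = 7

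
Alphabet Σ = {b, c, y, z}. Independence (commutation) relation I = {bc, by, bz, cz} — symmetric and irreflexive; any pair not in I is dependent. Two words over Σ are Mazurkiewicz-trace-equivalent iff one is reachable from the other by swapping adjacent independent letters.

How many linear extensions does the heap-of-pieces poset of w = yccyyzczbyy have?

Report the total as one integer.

0(y) covers ∅
1(c) covers 0:y
2(c) covers 1:c
3(y) covers 2:c
4(y) covers 3:y
5(z) covers 4:y
6(c) covers 4:y
7(z) covers 5:z
8(b) covers ∅
9(y) covers 6:c, 7:z
10(y) covers 9:y
floor of heap: 0:y, 8:b
completions by unplaced set U, small U first (add the entries for U minus each lowest piece of U):
  |U|=1: {8}:1  {10}:1
  |U|=2: {8,10}:2  {9,10}:1
  |U|=3: {6,9,10}:1  {7,9,10}:1  {8,9,10}:3
  |U|=4: {5,7,9,10}:1  {6,7,9,10}:2  {6,8,9,10}:4  {7,8,9,10}:4
  |U|=5: {5,6,7,9,10}:3  {5,7,8,9,10}:5  {6,7,8,9,10}:10
  |U|=6: {4,5,6,7,9,10}:3  {5,6,7,8,9,10}:18
  |U|=7: {3,4,5,6,7,9,10}:3  {4,5,6,7,8,9,10}:21
  |U|=8: {2,3,4,5,6,7,9,10}:3  {3,4,5,6,7,8,9,10}:24
  |U|=9: {1,2,3,4,5,6,7,9,10}:3  {2,3,4,5,6,7,8,9,10}:27
  start at 0(y): 30
  start at 8(b): 3
sum over floor = 33

33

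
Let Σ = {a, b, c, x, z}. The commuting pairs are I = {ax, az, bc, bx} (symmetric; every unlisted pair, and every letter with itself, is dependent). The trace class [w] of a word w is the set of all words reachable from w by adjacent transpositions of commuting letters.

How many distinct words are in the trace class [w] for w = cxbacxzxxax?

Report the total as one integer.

0(c) covers ∅
1(x) covers 0:c
2(b) covers ∅
3(a) covers 0:c, 2:b
4(c) covers 1:x, 3:a
5(x) covers 4:c
6(z) covers 5:x
7(x) covers 6:z
8(x) covers 7:x
9(a) covers 4:c
10(x) covers 8:x
floor of heap: 0:c, 2:b
completions by unplaced set U, small U first (add the entries for U minus each lowest piece of U):
  |U|=1: {9}:1  {10}:1
  |U|=2: {8,10}:1  {9,10}:2
  |U|=3: {7,8,10}:1  {8,9,10}:3
  |U|=4: {6,7,8,10}:1  {7,8,9,10}:4
  |U|=5: {5,6,7,8,10}:1  {6,7,8,9,10}:5
  |U|=6: {5,6,7,8,9,10}:6
  |U|=7: {4,5,6,7,8,9,10}:6
  |U|=8: {1,4,5,6,7,8,9,10}:6  {3,4,5,6,7,8,9,10}:6
  |U|=9: {1,3,4,5,6,7,8,9,10}:12  {2,3,4,5,6,7,8,9,10}:6
  start at 0(c): 18
  start at 2(b): 12
sum over floor = 30

30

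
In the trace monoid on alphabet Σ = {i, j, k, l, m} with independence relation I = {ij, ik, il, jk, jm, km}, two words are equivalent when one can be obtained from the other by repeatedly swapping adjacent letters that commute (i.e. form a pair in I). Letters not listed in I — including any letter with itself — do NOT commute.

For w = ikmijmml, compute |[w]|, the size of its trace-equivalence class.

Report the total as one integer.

42

0(i) covers ∅
1(k) covers ∅
2(m) covers 0:i
3(i) covers 2:m
4(j) covers ∅
5(m) covers 3:i
6(m) covers 5:m
7(l) covers 1:k, 4:j, 6:m
floor of heap: 0:i, 1:k, 4:j
completions by unplaced set U, small U first (add the entries for U minus each lowest piece of U):
  |U|=1: {7}:1
  |U|=2: {1,7}:1  {4,7}:1  {6,7}:1
  |U|=3: {1,4,7}:2  {1,6,7}:2  {4,6,7}:2  {5,6,7}:1
  |U|=4: {1,4,6,7}:6  {1,5,6,7}:3  {3,5,6,7}:1  {4,5,6,7}:3
  |U|=5: {1,3,5,6,7}:4  {1,4,5,6,7}:12  {2,3,5,6,7}:1  {3,4,5,6,7}:4
  |U|=6: {0,2,3,5,6,7}:1  {1,2,3,5,6,7}:5  {1,3,4,5,6,7}:20  {2,3,4,5,6,7}:5
  start at 0(i): 30
  start at 1(k): 6
  start at 4(j): 6
sum over floor = 42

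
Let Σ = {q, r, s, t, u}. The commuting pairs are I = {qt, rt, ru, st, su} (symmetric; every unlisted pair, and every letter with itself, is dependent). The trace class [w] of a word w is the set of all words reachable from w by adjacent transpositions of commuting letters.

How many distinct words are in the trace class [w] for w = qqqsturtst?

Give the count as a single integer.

drop 0:q onto floor
drop 1:q onto {0:q}
drop 2:q onto {1:q}
drop 3:s onto {2:q}
drop 4:t onto floor
drop 5:u onto {2:q, 4:t}
drop 6:r onto {3:s}
drop 7:t onto {5:u}
drop 8:s onto {6:r}
drop 9:t onto {7:t}
ground layer = {0:q, 4:t}
drop-orders for the pieces not yet dropped (sum over which currently-grounded one goes next):
  1 to go: {8} 1  {9} 1
  2 to go: {6,8} 1  {7,9} 1  {8,9} 2
  3 to go: {3,6,8} 1  {5,7,9} 1  {6,8,9} 3  {7,8,9} 3
  4 to go: {3,6,8,9} 4  {4,5,7,9} 1  {5,7,8,9} 4  {6,7,8,9} 6
  5 to go: {3,6,7,8,9} 10  {4,5,7,8,9} 5  {5,6,7,8,9} 10
  6 to go: {3,5,6,7,8,9} 20  {4,5,6,7,8,9} 15
  7 to go: {2,3,5,6,7,8,9} 20  {3,4,5,6,7,8,9} 35
  8 to go: {1,2,3,5,6,7,8,9} 20  {2,3,4,5,6,7,8,9} 55
  if 0:q drops first: 75 orders
  if 4:t drops first: 20 orders
heap linearizations: 95

95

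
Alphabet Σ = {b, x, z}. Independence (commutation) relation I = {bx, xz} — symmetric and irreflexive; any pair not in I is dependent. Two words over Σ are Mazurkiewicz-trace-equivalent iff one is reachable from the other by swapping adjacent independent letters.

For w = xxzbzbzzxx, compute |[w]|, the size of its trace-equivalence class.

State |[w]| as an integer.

210

piece 0:x — minimal
piece 1:x rests on {0:x}
piece 2:z — minimal
piece 3:b rests on {2:z}
piece 4:z rests on {3:b}
piece 5:b rests on {4:z}
piece 6:z rests on {5:b}
piece 7:z rests on {6:z}
piece 8:x rests on {1:x}
piece 9:x rests on {8:x}
minimal pieces: {0:x, 2:z}
ways to finish when only these pieces remain (= sum over removing one remaining piece with nothing left below it):
  1 left: {7}→1  {9}→1
  2 left: {6,7}→1  {7,9}→2  {8,9}→1
  3 left: {1,8,9}→1  {5,6,7}→1  {6,7,9}→3  {7,8,9}→3
  4 left: {0,1,8,9}→1  {1,7,8,9}→4  {4,5,6,7}→1  {5,6,7,9}→4  {6,7,8,9}→6
  5 left: {0,1,7,8,9}→5  {1,6,7,8,9}→10  {3,4,5,6,7}→1  {4,5,6,7,9}→5  {5,6,7,8,9}→10
  6 left: {0,1,6,7,8,9}→15  {1,5,6,7,8,9}→20  {2,3,4,5,6,7}→1  {3,4,5,6,7,9}→6  {4,5,6,7,8,9}→15
  7 left: {0,1,5,6,7,8,9}→35  {1,4,5,6,7,8,9}→35  {2,3,4,5,6,7,9}→7  {3,4,5,6,7,8,9}→21
  8 left: {0,1,4,5,6,7,8,9}→70  {1,3,4,5,6,7,8,9}→56  {2,3,4,5,6,7,8,9}→28
  placing 0:x first → 84 extensions
  placing 2:z first → 126 extensions
total linear extensions = 210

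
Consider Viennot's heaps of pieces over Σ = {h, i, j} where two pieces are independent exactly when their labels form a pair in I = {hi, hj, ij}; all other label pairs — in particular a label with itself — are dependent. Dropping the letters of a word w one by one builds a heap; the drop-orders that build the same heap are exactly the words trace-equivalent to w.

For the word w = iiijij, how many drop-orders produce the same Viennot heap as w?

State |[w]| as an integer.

15

drop 0:i onto floor
drop 1:i onto {0:i}
drop 2:i onto {1:i}
drop 3:j onto floor
drop 4:i onto {2:i}
drop 5:j onto {3:j}
ground layer = {0:i, 3:j}
drop-orders for the pieces not yet dropped (sum over which currently-grounded one goes next):
  1 to go: {4} 1  {5} 1
  2 to go: {2,4} 1  {3,5} 1  {4,5} 2
  3 to go: {1,2,4} 1  {2,4,5} 3  {3,4,5} 3
  4 to go: {0,1,2,4} 1  {1,2,4,5} 4  {2,3,4,5} 6
  if 0:i drops first: 10 orders
  if 3:j drops first: 5 orders
heap linearizations: 15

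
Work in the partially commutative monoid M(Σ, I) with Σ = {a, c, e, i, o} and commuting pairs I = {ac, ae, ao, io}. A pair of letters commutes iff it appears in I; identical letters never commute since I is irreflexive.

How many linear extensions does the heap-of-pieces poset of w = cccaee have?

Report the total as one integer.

6

piece 0:c — minimal
piece 1:c rests on {0:c}
piece 2:c rests on {1:c}
piece 3:a — minimal
piece 4:e rests on {2:c}
piece 5:e rests on {4:e}
minimal pieces: {0:c, 3:a}
ways to finish when only these pieces remain (= sum over removing one remaining piece with nothing left below it):
  1 left: {3}→1  {5}→1
  2 left: {3,5}→2  {4,5}→1
  3 left: {2,4,5}→1  {3,4,5}→3
  4 left: {1,2,4,5}→1  {2,3,4,5}→4
  placing 0:c first → 5 extensions
  placing 3:a first → 1 extensions
total linear extensions = 6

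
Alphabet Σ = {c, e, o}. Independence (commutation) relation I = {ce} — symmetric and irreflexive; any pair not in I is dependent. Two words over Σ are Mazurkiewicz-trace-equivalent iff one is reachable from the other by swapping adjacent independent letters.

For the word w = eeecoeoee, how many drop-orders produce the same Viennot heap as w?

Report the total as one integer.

drop 0:e onto floor
drop 1:e onto {0:e}
drop 2:e onto {1:e}
drop 3:c onto floor
drop 4:o onto {2:e, 3:c}
drop 5:e onto {4:o}
drop 6:o onto {5:e}
drop 7:e onto {6:o}
drop 8:e onto {7:e}
ground layer = {0:e, 3:c}
drop-orders for the pieces not yet dropped (sum over which currently-grounded one goes next):
  1 to go: {8} 1
  2 to go: {7,8} 1
  3 to go: {6,7,8} 1
  4 to go: {5,6,7,8} 1
  5 to go: {4,5,6,7,8} 1
  6 to go: {2,4,5,6,7,8} 1  {3,4,5,6,7,8} 1
  7 to go: {1,2,4,5,6,7,8} 1  {2,3,4,5,6,7,8} 2
  if 0:e drops first: 3 orders
  if 3:c drops first: 1 orders
heap linearizations: 4

4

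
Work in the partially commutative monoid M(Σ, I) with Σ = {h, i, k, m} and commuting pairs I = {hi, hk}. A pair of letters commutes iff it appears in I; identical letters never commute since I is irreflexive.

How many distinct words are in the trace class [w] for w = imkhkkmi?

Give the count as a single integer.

piece 0:i — minimal
piece 1:m rests on {0:i}
piece 2:k rests on {1:m}
piece 3:h rests on {1:m}
piece 4:k rests on {2:k}
piece 5:k rests on {4:k}
piece 6:m rests on {3:h, 5:k}
piece 7:i rests on {6:m}
minimal pieces: {0:i}
ways to finish when only these pieces remain (= sum over removing one remaining piece with nothing left below it):
  1 left: {7}→1
  2 left: {6,7}→1
  3 left: {3,6,7}→1  {5,6,7}→1
  4 left: {3,5,6,7}→2  {4,5,6,7}→1
  5 left: {2,4,5,6,7}→1  {3,4,5,6,7}→3
  6 left: {2,3,4,5,6,7}→4
  placing 0:i first → 4 extensions

4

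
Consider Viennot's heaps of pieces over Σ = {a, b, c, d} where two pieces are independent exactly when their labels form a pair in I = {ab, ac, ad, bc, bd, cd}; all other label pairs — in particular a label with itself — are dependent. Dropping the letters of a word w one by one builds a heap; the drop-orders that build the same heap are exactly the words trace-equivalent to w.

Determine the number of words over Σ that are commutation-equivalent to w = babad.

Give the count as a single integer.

0(b) covers ∅
1(a) covers ∅
2(b) covers 0:b
3(a) covers 1:a
4(d) covers ∅
floor of heap: 0:b, 1:a, 4:d
completions by unplaced set U, small U first (add the entries for U minus each lowest piece of U):
  |U|=1: {2}:1  {3}:1  {4}:1
  |U|=2: {0,2}:1  {1,3}:1  {2,3}:2  {2,4}:2  {3,4}:2
  |U|=3: {0,2,3}:3  {0,2,4}:3  {1,2,3}:3  {1,3,4}:3  {2,3,4}:6
  start at 0(b): 12
  start at 1(a): 12
  start at 4(d): 6
sum over floor = 30

30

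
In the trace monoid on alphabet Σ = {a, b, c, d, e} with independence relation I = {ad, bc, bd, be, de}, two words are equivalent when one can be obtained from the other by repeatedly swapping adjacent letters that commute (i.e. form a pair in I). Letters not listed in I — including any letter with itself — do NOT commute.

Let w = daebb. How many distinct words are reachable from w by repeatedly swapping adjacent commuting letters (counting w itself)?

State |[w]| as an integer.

#0=d has no predecessor
#1=a has no predecessor
#2=e depends on [1:a]
#3=b depends on [1:a]
#4=b depends on [3:b]
sources: [0:d, 1:a]
N(rest) = Σ N(rest − s) over sources s of rest; N(one piece) = 1:
  size 1 → [0]=1  [2]=1  [4]=1
  size 2 → [0,2]=2  [0,4]=2  [2,4]=2  [3,4]=1
  size 3 → [0,2,4]=6  [0,3,4]=3  [2,3,4]=3
  first=0(d) contributes 3
  first=1(a) contributes 12
|[w]| = 15

15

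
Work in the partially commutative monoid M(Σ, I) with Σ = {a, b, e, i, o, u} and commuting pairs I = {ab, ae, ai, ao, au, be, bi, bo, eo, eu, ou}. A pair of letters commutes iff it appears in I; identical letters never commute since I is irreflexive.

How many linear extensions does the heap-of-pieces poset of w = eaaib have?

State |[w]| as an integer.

0(e) covers ∅
1(a) covers ∅
2(a) covers 1:a
3(i) covers 0:e
4(b) covers ∅
floor of heap: 0:e, 1:a, 4:b
completions by unplaced set U, small U first (add the entries for U minus each lowest piece of U):
  |U|=1: {2}:1  {3}:1  {4}:1
  |U|=2: {0,3}:1  {1,2}:1  {2,3}:2  {2,4}:2  {3,4}:2
  |U|=3: {0,2,3}:3  {0,3,4}:3  {1,2,3}:3  {1,2,4}:3  {2,3,4}:6
  start at 0(e): 12
  start at 1(a): 12
  start at 4(b): 6
sum over floor = 30

30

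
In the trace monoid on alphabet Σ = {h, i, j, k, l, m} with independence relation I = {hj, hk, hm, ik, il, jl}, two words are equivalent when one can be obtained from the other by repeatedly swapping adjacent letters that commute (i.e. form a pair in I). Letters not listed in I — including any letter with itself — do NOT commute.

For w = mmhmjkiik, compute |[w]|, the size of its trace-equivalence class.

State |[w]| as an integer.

piece 0:m — minimal
piece 1:m rests on {0:m}
piece 2:h — minimal
piece 3:m rests on {1:m}
piece 4:j rests on {3:m}
piece 5:k rests on {4:j}
piece 6:i rests on {2:h, 4:j}
piece 7:i rests on {6:i}
piece 8:k rests on {5:k}
minimal pieces: {0:m, 2:h}
ways to finish when only these pieces remain (= sum over removing one remaining piece with nothing left below it):
  1 left: {7}→1  {8}→1
  2 left: {5,8}→1  {6,7}→1  {7,8}→2
  3 left: {2,6,7}→1  {5,7,8}→3  {6,7,8}→3
  4 left: {2,6,7,8}→4  {5,6,7,8}→6
  5 left: {2,5,6,7,8}→10  {4,5,6,7,8}→6
  6 left: {2,4,5,6,7,8}→16  {3,4,5,6,7,8}→6
  7 left: {1,3,4,5,6,7,8}→6  {2,3,4,5,6,7,8}→22
  placing 0:m first → 28 extensions
  placing 2:h first → 6 extensions
total linear extensions = 34

34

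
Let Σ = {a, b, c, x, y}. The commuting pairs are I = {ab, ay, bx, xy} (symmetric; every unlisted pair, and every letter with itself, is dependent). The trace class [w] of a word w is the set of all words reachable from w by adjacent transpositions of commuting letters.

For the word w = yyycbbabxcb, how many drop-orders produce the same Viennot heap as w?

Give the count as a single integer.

10

drop 0:y onto floor
drop 1:y onto {0:y}
drop 2:y onto {1:y}
drop 3:c onto {2:y}
drop 4:b onto {3:c}
drop 5:b onto {4:b}
drop 6:a onto {3:c}
drop 7:b onto {5:b}
drop 8:x onto {6:a}
drop 9:c onto {7:b, 8:x}
drop 10:b onto {9:c}
ground layer = {0:y}
drop-orders for the pieces not yet dropped (sum over which currently-grounded one goes next):
  1 to go: {10} 1
  2 to go: {9,10} 1
  3 to go: {7,9,10} 1  {8,9,10} 1
  4 to go: {5,7,9,10} 1  {6,8,9,10} 1  {7,8,9,10} 2
  5 to go: {4,5,7,9,10} 1  {5,7,8,9,10} 3  {6,7,8,9,10} 3
  6 to go: {4,5,7,8,9,10} 4  {5,6,7,8,9,10} 6
  7 to go: {4,5,6,7,8,9,10} 10
  8 to go: {3,4,5,6,7,8,9,10} 10
  9 to go: {2,3,4,5,6,7,8,9,10} 10
  if 0:y drops first: 10 orders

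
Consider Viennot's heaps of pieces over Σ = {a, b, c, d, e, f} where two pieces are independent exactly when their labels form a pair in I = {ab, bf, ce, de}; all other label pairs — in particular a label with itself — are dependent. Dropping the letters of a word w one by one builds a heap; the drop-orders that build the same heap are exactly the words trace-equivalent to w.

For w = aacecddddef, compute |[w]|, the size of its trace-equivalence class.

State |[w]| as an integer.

piece 0:a — minimal
piece 1:a rests on {0:a}
piece 2:c rests on {1:a}
piece 3:e rests on {1:a}
piece 4:c rests on {2:c}
piece 5:d rests on {4:c}
piece 6:d rests on {5:d}
piece 7:d rests on {6:d}
piece 8:d rests on {7:d}
piece 9:e rests on {3:e}
piece 10:f rests on {8:d, 9:e}
minimal pieces: {0:a}
ways to finish when only these pieces remain (= sum over removing one remaining piece with nothing left below it):
  1 left: {10}→1
  2 left: {8,10}→1  {9,10}→1
  3 left: {3,9,10}→1  {7,8,10}→1  {8,9,10}→2
  4 left: {3,8,9,10}→3  {6,7,8,10}→1  {7,8,9,10}→3
  5 left: {3,7,8,9,10}→6  {5,6,7,8,10}→1  {6,7,8,9,10}→4
  6 left: {3,6,7,8,9,10}→10  {4,5,6,7,8,10}→1  {5,6,7,8,9,10}→5
  7 left: {2,4,5,6,7,8,10}→1  {3,5,6,7,8,9,10}→15  {4,5,6,7,8,9,10}→6
  8 left: {2,4,5,6,7,8,9,10}→7  {3,4,5,6,7,8,9,10}→21
  9 left: {2,3,4,5,6,7,8,9,10}→28
  placing 0:a first → 28 extensions

28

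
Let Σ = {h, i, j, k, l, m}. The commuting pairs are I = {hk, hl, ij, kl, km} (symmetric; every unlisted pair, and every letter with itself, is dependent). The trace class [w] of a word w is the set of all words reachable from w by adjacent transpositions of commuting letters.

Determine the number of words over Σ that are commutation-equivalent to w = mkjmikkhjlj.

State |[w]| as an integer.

6

#0=m has no predecessor
#1=k has no predecessor
#2=j depends on [0:m, 1:k]
#3=m depends on [2:j]
#4=i depends on [3:m]
#5=k depends on [4:i]
#6=k depends on [5:k]
#7=h depends on [4:i]
#8=j depends on [6:k, 7:h]
#9=l depends on [8:j]
#10=j depends on [9:l]
sources: [0:m, 1:k]
N(rest) = Σ N(rest − s) over sources s of rest; N(one piece) = 1:
  size 1 → [10]=1
  size 2 → [9,10]=1
  size 3 → [8,9,10]=1
  size 4 → [6,8,9,10]=1  [7,8,9,10]=1
  size 5 → [5,6,8,9,10]=1  [6,7,8,9,10]=2
  size 6 → [5,6,7,8,9,10]=3
  size 7 → [4,5,6,7,8,9,10]=3
  size 8 → [3,4,5,6,7,8,9,10]=3
  size 9 → [2,3,4,5,6,7,8,9,10]=3
  first=0(m) contributes 3
  first=1(k) contributes 3
|[w]| = 6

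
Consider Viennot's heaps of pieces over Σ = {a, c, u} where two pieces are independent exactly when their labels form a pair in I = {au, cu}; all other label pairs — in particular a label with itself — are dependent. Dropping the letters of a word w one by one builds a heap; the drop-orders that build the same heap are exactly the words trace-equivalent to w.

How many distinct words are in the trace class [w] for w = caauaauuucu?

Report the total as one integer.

462

piece 0:c — minimal
piece 1:a rests on {0:c}
piece 2:a rests on {1:a}
piece 3:u — minimal
piece 4:a rests on {2:a}
piece 5:a rests on {4:a}
piece 6:u rests on {3:u}
piece 7:u rests on {6:u}
piece 8:u rests on {7:u}
piece 9:c rests on {5:a}
piece 10:u rests on {8:u}
minimal pieces: {0:c, 3:u}
ways to finish when only these pieces remain (= sum over removing one remaining piece with nothing left below it):
  1 left: {9}→1  {10}→1
  2 left: {5,9}→1  {8,10}→1  {9,10}→2
  3 left: {4,5,9}→1  {5,9,10}→3  {7,8,10}→1  {8,9,10}→3
  4 left: {2,4,5,9}→1  {4,5,9,10}→4  {5,8,9,10}→6  {6,7,8,10}→1  {7,8,9,10}→4
  5 left: {1,2,4,5,9}→1  {2,4,5,9,10}→5  {3,6,7,8,10}→1  {4,5,8,9,10}→10  {5,7,8,9,10}→10  {6,7,8,9,10}→5
  6 left: {0,1,2,4,5,9}→1  {1,2,4,5,9,10}→6  {2,4,5,8,9,10}→15  {3,6,7,8,9,10}→6  {4,5,7,8,9,10}→20  {5,6,7,8,9,10}→15
  7 left: {0,1,2,4,5,9,10}→7  {1,2,4,5,8,9,10}→21  {2,4,5,7,8,9,10}→35  {3,5,6,7,8,9,10}→21  {4,5,6,7,8,9,10}→35
  8 left: {0,1,2,4,5,8,9,10}→28  {1,2,4,5,7,8,9,10}→56  {2,4,5,6,7,8,9,10}→70  {3,4,5,6,7,8,9,10}→56
  9 left: {0,1,2,4,5,7,8,9,10}→84  {1,2,4,5,6,7,8,9,10}→126  {2,3,4,5,6,7,8,9,10}→126
  placing 0:c first → 252 extensions
  placing 3:u first → 210 extensions
total linear extensions = 462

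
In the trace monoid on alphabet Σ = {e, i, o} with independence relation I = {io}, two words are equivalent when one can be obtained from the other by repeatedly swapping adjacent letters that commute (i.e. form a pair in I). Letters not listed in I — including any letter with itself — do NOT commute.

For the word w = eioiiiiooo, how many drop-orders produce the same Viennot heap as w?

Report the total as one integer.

126

piece 0:e — minimal
piece 1:i rests on {0:e}
piece 2:o rests on {0:e}
piece 3:i rests on {1:i}
piece 4:i rests on {3:i}
piece 5:i rests on {4:i}
piece 6:i rests on {5:i}
piece 7:o rests on {2:o}
piece 8:o rests on {7:o}
piece 9:o rests on {8:o}
minimal pieces: {0:e}
ways to finish when only these pieces remain (= sum over removing one remaining piece with nothing left below it):
  1 left: {6}→1  {9}→1
  2 left: {5,6}→1  {6,9}→2  {8,9}→1
  3 left: {4,5,6}→1  {5,6,9}→3  {6,8,9}→3  {7,8,9}→1
  4 left: {2,7,8,9}→1  {3,4,5,6}→1  {4,5,6,9}→4  {5,6,8,9}→6  {6,7,8,9}→4
  5 left: {1,3,4,5,6}→1  {2,6,7,8,9}→5  {3,4,5,6,9}→5  {4,5,6,8,9}→10  {5,6,7,8,9}→10
  6 left: {1,3,4,5,6,9}→6  {2,5,6,7,8,9}→15  {3,4,5,6,8,9}→15  {4,5,6,7,8,9}→20
  7 left: {1,3,4,5,6,8,9}→21  {2,4,5,6,7,8,9}→35  {3,4,5,6,7,8,9}→35
  8 left: {1,3,4,5,6,7,8,9}→56  {2,3,4,5,6,7,8,9}→70
  placing 0:e first → 126 extensions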